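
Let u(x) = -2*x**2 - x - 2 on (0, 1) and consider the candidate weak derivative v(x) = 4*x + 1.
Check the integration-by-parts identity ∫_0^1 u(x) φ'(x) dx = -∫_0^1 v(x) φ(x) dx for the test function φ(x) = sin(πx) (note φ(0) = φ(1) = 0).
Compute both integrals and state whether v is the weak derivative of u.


LHS = 6/π, RHS = -6/π. No, v is not the weak derivative of u.

u(x) = -2*x**2 - x - 2, classical derivative u'(x) = -4*x - 1.
φ(x) = sin(πx), so φ'(x) = π*cos(π*x).
Note φ(0) = φ(1) = 0, so the boundary term u·φ vanishes.
LHS = ∫_0^1 u(x) φ'(x) dx = ∫_0^1 (-2*π*x^2*cos(π*x) - π*x*cos(π*x) - 2*π*cos(π*x)) dx. Term by term:
  ∫_0^1 -2*π*cos(π*x) dx = 0;  ∫_0^1 -π*x*cos(π*x) dx = 2/π;  ∫_0^1 -2*π*x^2*cos(π*x) dx = 4/π.
Sum: 0 + 2/π + 4/π = 6/π.
So LHS = 6/π.
∫_0^1 v(x) φ(x) dx = ∫_0^1 (4*x*sin(π*x) + sin(π*x)) dx. Term by term:
  ∫_0^1 4*x*sin(π*x) dx = 4/π;  ∫_0^1 sin(π*x) dx = 2/π.
Sum: 4/π + 2/π = 6/π.
So RHS = -∫_0^1 v(x) φ(x) dx = -6/π.
LHS − RHS = 12/π ≠ 0, so the identity fails.
(For a valid weak derivative the identity must hold for EVERY test function, in particular this one. The failure shows v is NOT the weak derivative of u.)
Correct weak derivative would be u'(x) = -4*x - 1.


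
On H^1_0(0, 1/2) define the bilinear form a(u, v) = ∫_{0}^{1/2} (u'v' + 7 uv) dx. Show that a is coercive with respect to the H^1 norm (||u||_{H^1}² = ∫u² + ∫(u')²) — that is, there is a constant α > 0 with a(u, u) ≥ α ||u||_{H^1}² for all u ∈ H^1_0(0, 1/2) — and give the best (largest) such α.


α = 1

Coercivity of a(·,·) on H^1_0(0, 1/2) means a(u, u) ≥ α ||u||_{H^1}² for every u ∈ H^1_0.
The interval has length L = 1/2, and Poincaré/coercivity depend only on L. Here a(u, u) = ∫(u')² + (7)·∫u².
Here c = 7 ≥ 1, so a(u,u) = ∫(u')² + c∫u² ≥ ∫(u')² + ∫u² = ||u||_{H^1}², i.e. α = 1 works. No larger α is possible: a(u,u) ≥ α||u||_{H^1}² means (1−α)∫(u')² ≥ (α−c)∫u², and for the modes u_n = sin(nπ(x−x₀)/L) (x₀ the left endpoint) one has ∫u_n²/∫(u_n')² = (L/(nπ))² → 0, so a(u_n,u_n)/||u_n||_{H^1}² → 1. Hence the optimal constant is α = 1.
Therefore α = 1.


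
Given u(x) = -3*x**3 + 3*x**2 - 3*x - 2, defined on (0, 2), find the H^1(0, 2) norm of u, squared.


||u||_{H^1}^2 = 14622/35

The H^1 norm (squared) on an interval (0, L) is
  ||u||_{H^1}^2 = ∫_0^L u(x)^2 dx + ∫_0^L u'(x)^2 dx.
Compute u'(x) = -9*x**2 + 6*x - 3.
Then u(x)^2 = 9*x**6 - 18*x**5 + 27*x**4 - 6*x**3 - 3*x**2 + 12*x + 4 and u'(x)^2 = 81*x**4 - 108*x**3 + 90*x**2 - 36*x + 9.
Integrate each monomial from 0 to 2 using ∫_0^2 c·x^n dx = c·2^(n+1)/(n+1):
  ∫_0^2 u(x)^2 dx = ∫_0^2 (9*x^6 - 18*x^5 + 27*x^4 - 6*x^3 - 3*x^2 + 12*x + 4) dx. Term by term:
    ∫_0^2 9*x^6 dx = 1152/7;  ∫_0^2 -18*x^5 dx = -192;  ∫_0^2 27*x^4 dx = 864/5;
    ∫_0^2 -6*x^3 dx = -24;  ∫_0^2 -3*x^2 dx = -8;  ∫_0^2 12*x dx = 24;
    ∫_0^2 4 dx = 8.
  Sum: 1152/7 − 192 + 864/5 − 24 − 8 + 24 + 8 = 5088/35.
  ∫_0^2 u'(x)^2 dx = ∫_0^2 (81*x^4 - 108*x^3 + 90*x^2 - 36*x + 9) dx. Term by term:
    ∫_0^2 81*x^4 dx = 2592/5;  ∫_0^2 -108*x^3 dx = -432;  ∫_0^2 90*x^2 dx = 240;
    ∫_0^2 -36*x dx = -72;  ∫_0^2 9 dx = 18.
  Sum: 2592/5 − 432 + 240 − 72 + 18 = 1362/5.
Adding: ||u||_{H^1}^2 = 5088/35 + 1362/5 = 14622/35.


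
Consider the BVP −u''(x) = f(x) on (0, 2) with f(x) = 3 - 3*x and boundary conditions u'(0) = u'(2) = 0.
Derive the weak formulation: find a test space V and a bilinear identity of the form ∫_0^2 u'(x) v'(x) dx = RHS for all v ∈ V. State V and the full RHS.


V = H^1(0, 2) (no boundary constraint on v; u is determined up to an additive constant); weak form: ∫_0^2 u'v' dx = ∫_0^2 (3 - 3*x) v dx for all v ∈ V.

Multiply both sides by a test function v and integrate from 0 to 2:
  ∫_0^2 −u''(x) v(x) dx = ∫_0^2 f(x) v(x) dx.
Integrate the LHS by parts once:
  ∫_0^2 −u'' v dx = −[u'(x) v(x)]_0^2 + ∫_0^2 u'(x) v'(x) dx.
Thus ∫_0^2 u'(x) v'(x) dx = ∫_0^2 f(x) v(x) dx + [u'(x) v(x)]_0^2.
Choose V so that boundary terms are either known or forced to vanish.
u has homogeneous Neumann: u'(0) = u'(2) = 0. So [u' v]_0^2 = 0·v(2) − 0·v(0) = 0 for any v; take V = H^1(0, 2).
Weak formulation: find u (satisfying any essential BC) such that ∫_0^2 u'(x) v'(x) dx = ∫_0^2 f v dx for all v ∈ V (homogeneous Neumann, so boundary terms vanish).
Substituting f(x) = 3 - 3*x, the right-hand side is ∫_0^2 (3 - 3*x) v dx.
Compatibility check (pure Neumann): taking v ≡ 1 ∈ V gives 0 = ∫_0^2 f dx + (0) − (0), i.e. ∫_0^2 f dx must equal u'(0) − u'(2) = 0. Indeed ∫_0^2 (3 - 3*x) dx = 0, so the data are compatible. The solution is then unique only up to an additive constant (fix it e.g. by requiring ∫_0^2 u dx = 0).


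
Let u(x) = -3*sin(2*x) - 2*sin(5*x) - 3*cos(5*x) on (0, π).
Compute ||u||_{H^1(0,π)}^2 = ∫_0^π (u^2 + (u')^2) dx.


||u||_{H^1(0,π)}^2 = -624/7 + 383*π/2

u'(x) = 15*sin(5*x) - 6*cos(2*x) - 10*cos(5*x).
Expand u² and (u')² and integrate term by term on (0, π), using: for integers n ≥ 1, ∫_0^π sin²(nx) dx = ∫_0^π cos²(nx) dx = π/2; for n ≠ n', ∫_0^π sin(nx)sin(n'x) dx = ∫_0^π cos(nx)cos(n'x) dx = 0; and by product-to-sum, ∫_0^π sin(nx)cos(n'x) dx = ½∫_0^π [sin((n+n')x) + sin((n−n')x)] dx, which is 0 when n+n' is even and 2n/(n²−n'²) when n+n' is odd (it need not vanish on (0, π)).
  u² squared terms: (-3)²·∫cos(5x)² dx = 9·π/2 = 9*π/2;  (-3)²·∫sin(2x)² dx = 9·π/2 = 9*π/2;  (-2)²·∫sin(5x)² dx = 4·π/2 = 2*π.
  u² cross terms: 2·(-3)·(-3)·∫cos(5x)·sin(2x) dx = 18·(-4/21) = -24/7;  2·(-3)·(-2)·∫cos(5x)·sin(5x) dx = 12·(0) = 0;  2·(-3)·(-2)·∫sin(2x)·sin(5x) dx = 12·(0) = 0.
  So ∫_0^π u² dx = 9*π/2 + 9*π/2 + 2*π − 24/7 + 0 + 0 = -24/7 + 11*π.
  (u')² squared terms: (-10)²·∫cos(5x)² dx = 100·π/2 = 50*π;  (-6)²·∫cos(2x)² dx = 36·π/2 = 18*π;  (15)²·∫sin(5x)² dx = 225·π/2 = 225*π/2.
  (u')² cross terms: 2·(-10)·(-6)·∫cos(5x)·cos(2x) dx = 120·(0) = 0;  2·(-10)·(15)·∫cos(5x)·sin(5x) dx = -300·(0) = 0;  2·(-6)·(15)·∫cos(2x)·sin(5x) dx = -180·(10/21) = -600/7.
  So ∫_0^π (u')² dx = 50*π + 18*π + 225*π/2 + 0 + 0 − 600/7 = -600/7 + 361*π/2.
||u||_{H^1}^2 = (-24/7 + 11*π) + (-600/7 + 361*π/2) = -624/7 + 383*π/2.


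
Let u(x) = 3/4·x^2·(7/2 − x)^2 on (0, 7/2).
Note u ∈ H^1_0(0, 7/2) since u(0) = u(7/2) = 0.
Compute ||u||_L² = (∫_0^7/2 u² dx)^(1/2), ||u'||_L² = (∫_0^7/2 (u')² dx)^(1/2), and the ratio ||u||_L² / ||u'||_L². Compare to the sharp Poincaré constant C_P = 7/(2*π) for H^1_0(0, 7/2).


||u||_L² / ||u'||_L² = 7*sqrt(3)/12 < C_P = 7/(2*π).

u(x) = 3/4·x^2·(7/2 − x)^2, so u'(x) = 3*x*(2*x - 7)*(4*x - 7)/8.
u(x) = 3/4·x^2·(7/2 − x)^2 vanishes at x = 0 and x = 7/2, so u ∈ H^1_0(0, 7/2). Differentiate via the product rule and integrate the resulting polynomials term by term.
  ∫_0^7/2 u² dx = ∫_0^7/2 (9*x^8/16 - 63*x^7/8 + 1323*x^6/32 - 3087*x^5/32 + 21609*x^4/256) dx. Term by term:
    ∫_0^7/2 9*x^8/16 dx = 40353607/8192;  ∫_0^7/2 -63*x^7/8 dx = -363182463/16384;  ∫_0^7/2 1323*x^6/32 dx = 155649627/4096;
    ∫_0^7/2 -3087*x^5/32 dx = -121060821/4096;  ∫_0^7/2 21609*x^4/256 dx = 363182463/40960.
  Sum: 40353607/8192 − 363182463/16384 + 155649627/4096 − 121060821/4096 + 363182463/40960 = 5764801/81920.
  ∫_0^7/2 (u')² dx = ∫_0^7/2 (9*x^6 - 189*x^5/2 + 5733*x^4/16 - 9261*x^3/16 + 21609*x^2/64) dx. Term by term:
    ∫_0^7/2 9*x^6 dx = 1058841/128;  ∫_0^7/2 -189*x^5/2 dx = -7411887/256;  ∫_0^7/2 5733*x^4/16 dx = 96354531/2560;
    ∫_0^7/2 -9261*x^3/16 dx = -22235661/1024;  ∫_0^7/2 21609*x^2/64 dx = 2470629/512.
  Sum: 1058841/128 − 7411887/256 + 96354531/2560 − 22235661/1024 + 2470629/512 = 352947/5120.
∫_0^7/2 u² dx = 5764801/81920, so ||u||_L² = 2401*sqrt(5)/640.
∫_0^7/2 (u')² dx = 352947/5120, so ||u'||_L² = 343*sqrt(15)/160.
Ratio ||u||_L² / ||u'||_L² = 7*sqrt(3)/12.
Sharp Poincaré constant on H^1_0(0, 7/2) is C_P = L/π = 7/(2*π), achieved by sin(2*π/7·x).
A polynomial bump cannot attain the sharp Poincaré constant (only the first sine eigenfunction does), so the ratio is strictly less than C_P, consistent with ||u||_L² ≤ C_P ||u'||_L².


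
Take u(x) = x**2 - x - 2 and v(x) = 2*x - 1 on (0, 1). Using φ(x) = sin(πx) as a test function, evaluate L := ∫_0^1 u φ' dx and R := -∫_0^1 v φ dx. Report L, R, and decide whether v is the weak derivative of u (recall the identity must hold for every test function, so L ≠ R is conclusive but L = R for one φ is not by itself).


LHS = 0, RHS = 0. Yes, v = u' weakly.

u(x) = x**2 - x - 2, classical derivative u'(x) = 2*x - 1.
φ(x) = sin(πx), so φ'(x) = π*cos(π*x).
Note φ(0) = φ(1) = 0, so the boundary term u·φ vanishes.
LHS = ∫_0^1 u(x) φ'(x) dx = ∫_0^1 (π*x^2*cos(π*x) - π*x*cos(π*x) - 2*π*cos(π*x)) dx. Term by term:
  ∫_0^1 -2*π*cos(π*x) dx = 0;  ∫_0^1 π*x^2*cos(π*x) dx = -2/π;  ∫_0^1 -π*x*cos(π*x) dx = 2/π.
Sum: 0 − 2/π + 2/π = 0.
So LHS = 0.
∫_0^1 v(x) φ(x) dx = ∫_0^1 (2*x*sin(π*x) - sin(π*x)) dx. Term by term:
  ∫_0^1 -sin(π*x) dx = -2/π;  ∫_0^1 2*x*sin(π*x) dx = 2/π.
Sum: -2/π + 2/π = 0.
So RHS = -∫_0^1 v(x) φ(x) dx = 0.
LHS = RHS, so the identity holds for this test φ.
Moreover u is smooth here and v(x) = u'(x) = 2*x - 1 pointwise, so the identity holds for every test function. Hence v is the weak derivative of u.


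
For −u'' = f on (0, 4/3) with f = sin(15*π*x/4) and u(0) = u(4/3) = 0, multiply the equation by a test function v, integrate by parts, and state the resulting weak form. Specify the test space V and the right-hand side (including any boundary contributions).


V = H^1_0(0, 4/3) (so v(0) = v(4/3) = 0); weak form: ∫_0^4/3 u'v' dx = ∫_0^4/3 (sin(15*π*x/4)) v dx for all v ∈ V.

Multiply both sides by a test function v and integrate from 0 to 4/3:
  ∫_0^4/3 −u''(x) v(x) dx = ∫_0^4/3 f(x) v(x) dx.
Integrate the LHS by parts once:
  ∫_0^4/3 −u'' v dx = −[u'(x) v(x)]_0^4/3 + ∫_0^4/3 u'(x) v'(x) dx.
Thus ∫_0^4/3 u'(x) v'(x) dx = ∫_0^4/3 f(x) v(x) dx + [u'(x) v(x)]_0^4/3.
Choose V so that boundary terms are either known or forced to vanish.
u is Dirichlet: u(0) = u(4/3) = 0. Let V = H^1_0(0, 4/3); then v(0) = v(4/3) = 0, and [u' v]_0^4/3 = 0.
Weak formulation: find u (satisfying any essential BC) such that ∫_0^4/3 u'(x) v'(x) dx = ∫_0^4/3 f v dx for all v ∈ V.
Substituting f(x) = sin(15*π*x/4), the right-hand side is ∫_0^4/3 (sin(15*π*x/4)) v dx.


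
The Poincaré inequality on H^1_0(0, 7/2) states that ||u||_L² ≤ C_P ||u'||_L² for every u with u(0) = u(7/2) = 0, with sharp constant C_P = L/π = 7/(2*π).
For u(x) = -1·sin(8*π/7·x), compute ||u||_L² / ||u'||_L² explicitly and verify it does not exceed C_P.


||u||_L² / ||u'||_L² = 7/(8*π) < C_P = 7/(2*π).

u(x) = -1·sin(8*π/7·x), so u'(x) = -8*π*cos(8*π*x/7)/7.
Writing u(x) = A·sin(kπx/L) with A = -1 and k = 4, use ∫_0^L sin²(kπx/L) dx = L/2 and ∫_0^L cos²(kπx/L) dx = L/2.
u² = 1·sin²(8*π/7·x) and (u')² = 64*π^2/49·cos²(8*π/7·x), and each of sin², cos² integrates to L/2 = 7/4 over (0, 7/2).
∫_0^7/2 u² dx = 7/4, so ||u||_L² = sqrt(7)/2.
∫_0^7/2 (u')² dx = 16*π^2/7, so ||u'||_L² = 4*sqrt(7)*π/7.
Ratio ||u||_L² / ||u'||_L² = 7/(8*π).
Sharp Poincaré constant on H^1_0(0, 7/2) is C_P = L/π = 7/(2*π), achieved by sin(2*π/7·x).
This is the k = 4 harmonic; the ratio L/(kπ) is strictly less than C_P = L/π, consistent with the sharp inequality ||u||_L² ≤ C_P ||u'||_L².


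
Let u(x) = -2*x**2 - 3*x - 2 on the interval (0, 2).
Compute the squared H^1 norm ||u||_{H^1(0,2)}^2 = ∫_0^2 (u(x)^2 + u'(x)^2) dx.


||u||_{H^1}^2 = 1298/5

The H^1 norm (squared) on an interval (0, L) is
  ||u||_{H^1}^2 = ∫_0^L u(x)^2 dx + ∫_0^L u'(x)^2 dx.
Compute u'(x) = -4*x - 3.
Then u(x)^2 = 4*x**4 + 12*x**3 + 17*x**2 + 12*x + 4 and u'(x)^2 = 16*x**2 + 24*x + 9.
Integrate each monomial from 0 to 2 using ∫_0^2 c·x^n dx = c·2^(n+1)/(n+1):
  ∫_0^2 u(x)^2 dx = ∫_0^2 (4*x^4 + 12*x^3 + 17*x^2 + 12*x + 4) dx. Term by term:
    ∫_0^2 4*x^4 dx = 128/5;  ∫_0^2 12*x^3 dx = 48;  ∫_0^2 17*x^2 dx = 136/3;
    ∫_0^2 12*x dx = 24;  ∫_0^2 4 dx = 8.
  Sum: 128/5 + 48 + 136/3 + 24 + 8 = 2264/15.
  ∫_0^2 u'(x)^2 dx = ∫_0^2 (16*x^2 + 24*x + 9) dx. Term by term:
    ∫_0^2 16*x^2 dx = 128/3;  ∫_0^2 24*x dx = 48;  ∫_0^2 9 dx = 18.
  Sum: 128/3 + 48 + 18 = 326/3.
Adding: ||u||_{H^1}^2 = 2264/15 + 326/3 = 1298/5.


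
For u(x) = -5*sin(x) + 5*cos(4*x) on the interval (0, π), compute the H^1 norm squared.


||u||_{H^1(0,π)}^2 = 340/3 + 475*π/2

u'(x) = -20*sin(4*x) - 5*cos(x).
Expand u² and (u')² and integrate term by term on (0, π), using: for integers n ≥ 1, ∫_0^π sin²(nx) dx = ∫_0^π cos²(nx) dx = π/2; for n ≠ n', ∫_0^π sin(nx)sin(n'x) dx = ∫_0^π cos(nx)cos(n'x) dx = 0; and by product-to-sum, ∫_0^π sin(nx)cos(n'x) dx = ½∫_0^π [sin((n+n')x) + sin((n−n')x)] dx, which is 0 when n+n' is even and 2n/(n²−n'²) when n+n' is odd (it need not vanish on (0, π)).
  u² squared terms: (-5)²·∫sin(x)² dx = 25·π/2 = 25*π/2;  (5)²·∫cos(4x)² dx = 25·π/2 = 25*π/2.
  u² cross terms: 2·(-5)·(5)·∫sin(x)·cos(4x) dx = -50·(-2/15) = 20/3.
  So ∫_0^π u² dx = 25*π/2 + 25*π/2 + 20/3 = 20/3 + 25*π.
  (u')² squared terms: (-20)²·∫sin(4x)² dx = 400·π/2 = 200*π;  (-5)²·∫cos(x)² dx = 25·π/2 = 25*π/2.
  (u')² cross terms: 2·(-20)·(-5)·∫sin(4x)·cos(x) dx = 200·(8/15) = 320/3.
  So ∫_0^π (u')² dx = 200*π + 25*π/2 + 320/3 = 320/3 + 425*π/2.
||u||_{H^1}^2 = (20/3 + 25*π) + (320/3 + 425*π/2) = 340/3 + 475*π/2.


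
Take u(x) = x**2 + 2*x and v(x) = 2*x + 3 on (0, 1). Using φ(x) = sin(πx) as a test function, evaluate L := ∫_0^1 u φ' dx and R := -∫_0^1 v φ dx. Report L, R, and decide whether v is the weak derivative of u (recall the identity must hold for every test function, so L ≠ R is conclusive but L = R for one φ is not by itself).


LHS = -6/π, RHS = -8/π. No, v is not the weak derivative of u.

u(x) = x**2 + 2*x, classical derivative u'(x) = 2*x + 2.
φ(x) = sin(πx), so φ'(x) = π*cos(π*x).
Note φ(0) = φ(1) = 0, so the boundary term u·φ vanishes.
LHS = ∫_0^1 u(x) φ'(x) dx = ∫_0^1 (π*x^2*cos(π*x) + 2*π*x*cos(π*x)) dx. Term by term:
  ∫_0^1 π*x^2*cos(π*x) dx = -2/π;  ∫_0^1 2*π*x*cos(π*x) dx = -4/π.
Sum: -2/π − 4/π = -6/π.
So LHS = -6/π.
∫_0^1 v(x) φ(x) dx = ∫_0^1 (2*x*sin(π*x) + 3*sin(π*x)) dx. Term by term:
  ∫_0^1 3*sin(π*x) dx = 6/π;  ∫_0^1 2*x*sin(π*x) dx = 2/π.
Sum: 6/π + 2/π = 8/π.
So RHS = -∫_0^1 v(x) φ(x) dx = -8/π.
LHS − RHS = 2/π ≠ 0, so the identity fails.
(For a valid weak derivative the identity must hold for EVERY test function, in particular this one. The failure shows v is NOT the weak derivative of u.)
Correct weak derivative would be u'(x) = 2*x + 2.


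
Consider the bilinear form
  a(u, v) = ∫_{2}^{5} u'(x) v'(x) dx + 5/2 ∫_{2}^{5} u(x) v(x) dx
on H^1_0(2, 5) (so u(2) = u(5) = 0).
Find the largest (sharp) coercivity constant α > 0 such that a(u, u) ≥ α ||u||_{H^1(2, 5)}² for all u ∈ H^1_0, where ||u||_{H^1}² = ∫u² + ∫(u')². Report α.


α = 1

Coercivity of a(·,·) on H^1_0(2, 5) means a(u, u) ≥ α ||u||_{H^1}² for every u ∈ H^1_0.
The interval has length L = 3, and Poincaré/coercivity depend only on L. Here a(u, u) = ∫(u')² + (5/2)·∫u².
Here c = 5/2 ≥ 1, so a(u,u) = ∫(u')² + c∫u² ≥ ∫(u')² + ∫u² = ||u||_{H^1}², i.e. α = 1 works. No larger α is possible: a(u,u) ≥ α||u||_{H^1}² means (1−α)∫(u')² ≥ (α−c)∫u², and for the modes u_n = sin(nπ(x−x₀)/L) (x₀ the left endpoint) one has ∫u_n²/∫(u_n')² = (L/(nπ))² → 0, so a(u_n,u_n)/||u_n||_{H^1}² → 1. Hence the optimal constant is α = 1.
Therefore α = 1.


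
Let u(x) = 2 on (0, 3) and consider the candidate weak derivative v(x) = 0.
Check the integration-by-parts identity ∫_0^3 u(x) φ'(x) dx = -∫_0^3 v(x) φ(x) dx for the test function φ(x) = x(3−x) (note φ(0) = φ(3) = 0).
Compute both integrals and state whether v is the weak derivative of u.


LHS = 0, RHS = 0. Yes, v = u' weakly.

u(x) = 2, classical derivative u'(x) = 0.
φ(x) = x(3−x), so φ'(x) = 3 - 2*x.
Note φ(0) = φ(3) = 0, so the boundary term u·φ vanishes.
LHS = ∫_0^3 u(x) φ'(x) dx = ∫_0^3 (6 - 4*x) dx. Term by term:
  ∫_0^3 -4*x dx = -18;  ∫_0^3 6 dx = 18.
Sum: -18 + 18 = 0.
So LHS = 0.
∫_0^3 v(x) φ(x) dx = ∫_0^3 (0) dx. Term by term:
  ∫_0^3 0 dx = 0.
So RHS = -∫_0^3 v(x) φ(x) dx = 0.
LHS = RHS, so the identity holds for this test φ.
Moreover u is smooth here and v(x) = u'(x) = 0 pointwise, so the identity holds for every test function. Hence v is the weak derivative of u.


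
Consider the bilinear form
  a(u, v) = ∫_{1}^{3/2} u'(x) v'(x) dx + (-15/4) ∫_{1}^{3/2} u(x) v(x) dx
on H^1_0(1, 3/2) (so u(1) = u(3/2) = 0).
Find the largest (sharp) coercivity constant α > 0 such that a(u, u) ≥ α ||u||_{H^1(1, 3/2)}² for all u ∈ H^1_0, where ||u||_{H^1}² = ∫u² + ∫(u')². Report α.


α = (-15 + 16*π^2)/(4*(1 + 4*π^2))

Coercivity of a(·,·) on H^1_0(1, 3/2) means a(u, u) ≥ α ||u||_{H^1}² for every u ∈ H^1_0.
The interval has length L = 1/2, and Poincaré/coercivity depend only on L. Here a(u, u) = ∫(u')² + (-15/4)·∫u².
Here c = -15/4 < 0 with |c| < (π/L)² = 4*π^2, so coercivity still holds. The condition a(u,u) ≥ α||u||_{H^1}² reads (1−α)∫(u')² ≥ (α−c)∫u². Any admissible α is ≤ 1 (rapidly oscillating u have ∫u²/∫(u')² → 0), and α = 1 would force 0 ≥ (1−c)∫u², impossible since c < 1; so 1−α > 0. By the sharp Poincaré inequality on H^1_0 of an interval of length L, ∫(u')² ≥ (π/L)²∫u² with equality for the first sine mode sin(π(x−x₀)/L) (x₀ the left endpoint), so the inequality holds for all u iff (1−α)(π/L)² ≥ α − c, i.e. α ≤ ((π/L)² + c)/((π/L)² + 1) = (1 + c(L/π)²)/(1 + (L/π)²). (Direct route, valid since c ≤ 0: Poincaré gives c∫u² ≥ c(L/π)²∫(u')², so a(u,u) ≥ (1 + c(L/π)²)∫(u')², while ||u||_{H^1}² ≤ (1 + (L/π)²)∫(u')²; dividing yields the same α.) With (π/L)² = 4*π^2 and c = -15/4, the largest admissible constant is α = ((π/L)² + c)/((π/L)² + 1).
Simplifying, α = (-15 + 16*π^2)/(4*(1 + 4*π^2)).


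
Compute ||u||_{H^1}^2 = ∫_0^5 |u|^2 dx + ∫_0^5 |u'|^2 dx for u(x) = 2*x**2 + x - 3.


||u||_{H^1}^2 = 10225/3

The H^1 norm (squared) on an interval (0, L) is
  ||u||_{H^1}^2 = ∫_0^L u(x)^2 dx + ∫_0^L u'(x)^2 dx.
Compute u'(x) = 4*x + 1.
Then u(x)^2 = 4*x**4 + 4*x**3 - 11*x**2 - 6*x + 9 and u'(x)^2 = 16*x**2 + 8*x + 1.
Integrate each monomial from 0 to 5 using ∫_0^5 c·x^n dx = c·5^(n+1)/(n+1):
  ∫_0^5 u(x)^2 dx = ∫_0^5 (4*x^4 + 4*x^3 - 11*x^2 - 6*x + 9) dx. Term by term:
    ∫_0^5 4*x^4 dx = 2500;  ∫_0^5 4*x^3 dx = 625;  ∫_0^5 -11*x^2 dx = -1375/3;
    ∫_0^5 -6*x dx = -75;  ∫_0^5 9 dx = 45.
  Sum: 2500 + 625 − 1375/3 − 75 + 45 = 7910/3.
  ∫_0^5 u'(x)^2 dx = ∫_0^5 (16*x^2 + 8*x + 1) dx. Term by term:
    ∫_0^5 16*x^2 dx = 2000/3;  ∫_0^5 8*x dx = 100;  ∫_0^5 1 dx = 5.
  Sum: 2000/3 + 100 + 5 = 2315/3.
Adding: ||u||_{H^1}^2 = 7910/3 + 2315/3 = 10225/3.


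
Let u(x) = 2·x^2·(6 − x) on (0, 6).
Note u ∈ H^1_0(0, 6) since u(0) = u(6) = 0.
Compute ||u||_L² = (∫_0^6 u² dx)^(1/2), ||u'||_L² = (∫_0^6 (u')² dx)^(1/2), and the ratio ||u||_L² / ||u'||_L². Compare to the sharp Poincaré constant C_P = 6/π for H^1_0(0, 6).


||u||_L² / ||u'||_L² = 3*sqrt(14)/7 < C_P = 6/π.

u(x) = 2·x^2·(6 − x), so u'(x) = 6*x*(4 - x).
u(x) = 2·x^2·(6 − x) vanishes at x = 0 and x = 6, so u ∈ H^1_0(0, 6). Differentiate via the product rule and integrate the resulting polynomials term by term.
  ∫_0^6 u² dx = ∫_0^6 (4*x^6 - 48*x^5 + 144*x^4) dx. Term by term:
    ∫_0^6 4*x^6 dx = 1119744/7;  ∫_0^6 -48*x^5 dx = -373248;  ∫_0^6 144*x^4 dx = 1119744/5.
  Sum: 1119744/7 − 373248 + 1119744/5 = 373248/35.
  ∫_0^6 (u')² dx = ∫_0^6 (36*x^4 - 288*x^3 + 576*x^2) dx. Term by term:
    ∫_0^6 36*x^4 dx = 279936/5;  ∫_0^6 -288*x^3 dx = -93312;  ∫_0^6 576*x^2 dx = 41472.
  Sum: 279936/5 − 93312 + 41472 = 20736/5.
∫_0^6 u² dx = 373248/35, so ||u||_L² = 432*sqrt(70)/35.
∫_0^6 (u')² dx = 20736/5, so ||u'||_L² = 144*sqrt(5)/5.
Ratio ||u||_L² / ||u'||_L² = 3*sqrt(14)/7.
Sharp Poincaré constant on H^1_0(0, 6) is C_P = L/π = 6/π, achieved by sin(π/6·x).
A polynomial bump cannot attain the sharp Poincaré constant (only the first sine eigenfunction does), so the ratio is strictly less than C_P, consistent with ||u||_L² ≤ C_P ||u'||_L².


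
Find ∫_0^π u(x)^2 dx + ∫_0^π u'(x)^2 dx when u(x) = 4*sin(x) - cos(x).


||u||_{H^1(0,π)}^2 = 17*π

u'(x) = sin(x) + 4*cos(x).
Expand u² and (u')² and integrate term by term on (0, π), using: for integers n ≥ 1, ∫_0^π sin²(nx) dx = ∫_0^π cos²(nx) dx = π/2; for n ≠ n', ∫_0^π sin(nx)sin(n'x) dx = ∫_0^π cos(nx)cos(n'x) dx = 0; and by product-to-sum, ∫_0^π sin(nx)cos(n'x) dx = ½∫_0^π [sin((n+n')x) + sin((n−n')x)] dx, which is 0 when n+n' is even and 2n/(n²−n'²) when n+n' is odd (it need not vanish on (0, π)).
  u² squared terms: (-1)²·∫cos(x)² dx = 1·π/2 = π/2;  (4)²·∫sin(x)² dx = 16·π/2 = 8*π.
  u² cross terms: 2·(-1)·(4)·∫cos(x)·sin(x) dx = -8·(0) = 0.
  So ∫_0^π u² dx = π/2 + 8*π + 0 = 17*π/2.
  (u')² squared terms: (4)²·∫cos(x)² dx = 16·π/2 = 8*π;  (1)²·∫sin(x)² dx = 1·π/2 = π/2.
  (u')² cross terms: 2·(4)·(1)·∫cos(x)·sin(x) dx = 8·(0) = 0.
  So ∫_0^π (u')² dx = 8*π + π/2 + 0 = 17*π/2.
||u||_{H^1}^2 = (17*π/2) + (17*π/2) = 17*π.


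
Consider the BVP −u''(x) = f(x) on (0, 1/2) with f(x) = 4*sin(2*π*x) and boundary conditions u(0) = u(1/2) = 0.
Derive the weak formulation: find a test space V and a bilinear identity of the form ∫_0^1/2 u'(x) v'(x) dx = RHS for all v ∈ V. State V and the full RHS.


V = H^1_0(0, 1/2) (so v(0) = v(1/2) = 0); weak form: ∫_0^1/2 u'v' dx = ∫_0^1/2 (4*sin(2*π*x)) v dx for all v ∈ V.

Multiply both sides by a test function v and integrate from 0 to 1/2:
  ∫_0^1/2 −u''(x) v(x) dx = ∫_0^1/2 f(x) v(x) dx.
Integrate the LHS by parts once:
  ∫_0^1/2 −u'' v dx = −[u'(x) v(x)]_0^1/2 + ∫_0^1/2 u'(x) v'(x) dx.
Thus ∫_0^1/2 u'(x) v'(x) dx = ∫_0^1/2 f(x) v(x) dx + [u'(x) v(x)]_0^1/2.
Choose V so that boundary terms are either known or forced to vanish.
u is Dirichlet: u(0) = u(1/2) = 0. Let V = H^1_0(0, 1/2); then v(0) = v(1/2) = 0, and [u' v]_0^1/2 = 0.
Weak formulation: find u (satisfying any essential BC) such that ∫_0^1/2 u'(x) v'(x) dx = ∫_0^1/2 f v dx for all v ∈ V.
Substituting f(x) = 4*sin(2*π*x), the right-hand side is ∫_0^1/2 (4*sin(2*π*x)) v dx.


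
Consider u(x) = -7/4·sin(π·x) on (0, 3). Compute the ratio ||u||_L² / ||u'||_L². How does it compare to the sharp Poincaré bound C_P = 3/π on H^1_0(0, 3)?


||u||_L² / ||u'||_L² = 1/π < C_P = 3/π.

u(x) = -7/4·sin(π·x), so u'(x) = -7*π*cos(π*x)/4.
Writing u(x) = A·sin(kπx/L) with A = -7/4 and k = 3, use ∫_0^L sin²(kπx/L) dx = L/2 and ∫_0^L cos²(kπx/L) dx = L/2.
u² = 49/16·sin²(π·x) and (u')² = 49*π^2/16·cos²(π·x), and each of sin², cos² integrates to L/2 = 3/2 over (0, 3).
∫_0^3 u² dx = 147/32, so ||u||_L² = 7*sqrt(6)/8.
∫_0^3 (u')² dx = 147*π^2/32, so ||u'||_L² = 7*sqrt(6)*π/8.
Ratio ||u||_L² / ||u'||_L² = 1/π.
Sharp Poincaré constant on H^1_0(0, 3) is C_P = L/π = 3/π, achieved by sin(π/3·x).
This is the k = 3 harmonic; the ratio L/(kπ) is strictly less than C_P = L/π, consistent with the sharp inequality ||u||_L² ≤ C_P ||u'||_L².


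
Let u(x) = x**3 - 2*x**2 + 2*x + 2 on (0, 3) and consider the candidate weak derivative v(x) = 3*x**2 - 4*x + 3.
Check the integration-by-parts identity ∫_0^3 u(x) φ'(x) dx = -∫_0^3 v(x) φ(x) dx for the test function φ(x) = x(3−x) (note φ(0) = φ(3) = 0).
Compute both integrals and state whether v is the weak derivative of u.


LHS = -369/20, RHS = -459/20. No, v is not the weak derivative of u.

u(x) = x**3 - 2*x**2 + 2*x + 2, classical derivative u'(x) = 3*x**2 - 4*x + 2.
φ(x) = x(3−x), so φ'(x) = 3 - 2*x.
Note φ(0) = φ(3) = 0, so the boundary term u·φ vanishes.
LHS = ∫_0^3 u(x) φ'(x) dx = ∫_0^3 (-2*x^4 + 7*x^3 - 10*x^2 + 2*x + 6) dx. Term by term:
  ∫_0^3 -2*x^4 dx = -486/5;  ∫_0^3 7*x^3 dx = 567/4;  ∫_0^3 -10*x^2 dx = -90;
  ∫_0^3 2*x dx = 9;  ∫_0^3 6 dx = 18.
Sum: -486/5 + 567/4 − 90 + 9 + 18 = -369/20.
So LHS = -369/20.
∫_0^3 v(x) φ(x) dx = ∫_0^3 (-3*x^4 + 13*x^3 - 15*x^2 + 9*x) dx. Term by term:
  ∫_0^3 -3*x^4 dx = -729/5;  ∫_0^3 13*x^3 dx = 1053/4;  ∫_0^3 -15*x^2 dx = -135;
  ∫_0^3 9*x dx = 81/2.
Sum: -729/5 + 1053/4 − 135 + 81/2 = 459/20.
So RHS = -∫_0^3 v(x) φ(x) dx = -459/20.
LHS − RHS = 9/2 ≠ 0, so the identity fails.
(For a valid weak derivative the identity must hold for EVERY test function, in particular this one. The failure shows v is NOT the weak derivative of u.)
Correct weak derivative would be u'(x) = 3*x**2 - 4*x + 2.


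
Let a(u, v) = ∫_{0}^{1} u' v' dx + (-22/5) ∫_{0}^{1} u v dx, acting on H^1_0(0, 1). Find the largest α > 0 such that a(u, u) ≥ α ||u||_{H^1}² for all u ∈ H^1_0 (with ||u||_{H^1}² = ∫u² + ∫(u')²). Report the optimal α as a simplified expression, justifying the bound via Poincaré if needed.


α = (-22/5 + π^2)/(1 + π^2)

Coercivity of a(·,·) on H^1_0(0, 1) means a(u, u) ≥ α ||u||_{H^1}² for every u ∈ H^1_0.
The interval has length L = 1, and Poincaré/coercivity depend only on L. Here a(u, u) = ∫(u')² + (-22/5)·∫u².
Here c = -22/5 < 0 with |c| < (π/L)² = π^2, so coercivity still holds. The condition a(u,u) ≥ α||u||_{H^1}² reads (1−α)∫(u')² ≥ (α−c)∫u². Any admissible α is ≤ 1 (rapidly oscillating u have ∫u²/∫(u')² → 0), and α = 1 would force 0 ≥ (1−c)∫u², impossible since c < 1; so 1−α > 0. By the sharp Poincaré inequality on H^1_0 of an interval of length L, ∫(u')² ≥ (π/L)²∫u² with equality for the first sine mode sin(π(x−x₀)/L) (x₀ the left endpoint), so the inequality holds for all u iff (1−α)(π/L)² ≥ α − c, i.e. α ≤ ((π/L)² + c)/((π/L)² + 1) = (1 + c(L/π)²)/(1 + (L/π)²). (Direct route, valid since c ≤ 0: Poincaré gives c∫u² ≥ c(L/π)²∫(u')², so a(u,u) ≥ (1 + c(L/π)²)∫(u')², while ||u||_{H^1}² ≤ (1 + (L/π)²)∫(u')²; dividing yields the same α.) With (π/L)² = π^2 and c = -22/5, the largest admissible constant is α = ((π/L)² + c)/((π/L)² + 1).
Simplifying, α = (-22/5 + π^2)/(1 + π^2).


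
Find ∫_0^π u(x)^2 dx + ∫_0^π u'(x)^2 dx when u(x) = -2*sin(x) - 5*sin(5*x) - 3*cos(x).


||u||_{H^1(0,π)}^2 = 338*π

u'(x) = 3*sin(x) - 2*cos(x) - 25*cos(5*x).
Expand u² and (u')² and integrate term by term on (0, π), using: for integers n ≥ 1, ∫_0^π sin²(nx) dx = ∫_0^π cos²(nx) dx = π/2; for n ≠ n', ∫_0^π sin(nx)sin(n'x) dx = ∫_0^π cos(nx)cos(n'x) dx = 0; and by product-to-sum, ∫_0^π sin(nx)cos(n'x) dx = ½∫_0^π [sin((n+n')x) + sin((n−n')x)] dx, which is 0 when n+n' is even and 2n/(n²−n'²) when n+n' is odd (it need not vanish on (0, π)).
  u² squared terms: (-5)²·∫sin(5x)² dx = 25·π/2 = 25*π/2;  (-3)²·∫cos(x)² dx = 9·π/2 = 9*π/2;  (-2)²·∫sin(x)² dx = 4·π/2 = 2*π.
  u² cross terms: 2·(-5)·(-3)·∫sin(5x)·cos(x) dx = 30·(0) = 0;  2·(-5)·(-2)·∫sin(5x)·sin(x) dx = 20·(0) = 0;  2·(-3)·(-2)·∫cos(x)·sin(x) dx = 12·(0) = 0.
  So ∫_0^π u² dx = 25*π/2 + 9*π/2 + 2*π + 0 + 0 + 0 = 19*π.
  (u')² squared terms: (-25)²·∫cos(5x)² dx = 625·π/2 = 625*π/2;  (-2)²·∫cos(x)² dx = 4·π/2 = 2*π;  (3)²·∫sin(x)² dx = 9·π/2 = 9*π/2.
  (u')² cross terms: 2·(-25)·(-2)·∫cos(5x)·cos(x) dx = 100·(0) = 0;  2·(-25)·(3)·∫cos(5x)·sin(x) dx = -150·(0) = 0;  2·(-2)·(3)·∫cos(x)·sin(x) dx = -12·(0) = 0.
  So ∫_0^π (u')² dx = 625*π/2 + 2*π + 9*π/2 + 0 + 0 + 0 = 319*π.
||u||_{H^1}^2 = (19*π) + (319*π) = 338*π.


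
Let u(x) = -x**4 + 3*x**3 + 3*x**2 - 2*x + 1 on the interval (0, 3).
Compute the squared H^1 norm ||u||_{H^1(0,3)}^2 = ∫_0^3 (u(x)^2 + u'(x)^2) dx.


||u||_{H^1}^2 = 119937/140

The H^1 norm (squared) on an interval (0, L) is
  ||u||_{H^1}^2 = ∫_0^L u(x)^2 dx + ∫_0^L u'(x)^2 dx.
Compute u'(x) = -4*x**3 + 9*x**2 + 6*x - 2.
Then u(x)^2 = x**8 - 6*x**7 + 3*x**6 + 22*x**5 - 5*x**4 - 6*x**3 + 10*x**2 - 4*x + 1 and u'(x)^2 = 16*x**6 - 72*x**5 + 33*x**4 + 124*x**3 - 24*x + 4.
Integrate each monomial from 0 to 3 using ∫_0^3 c·x^n dx = c·3^(n+1)/(n+1):
  ∫_0^3 u(x)^2 dx = ∫_0^3 (x^8 - 6*x^7 + 3*x^6 + 22*x^5 - 5*x^4 - 6*x^3 + 10*x^2 - 4*x + 1) dx. Term by term:
    ∫_0^3 x^8 dx = 2187;  ∫_0^3 -6*x^7 dx = -19683/4;  ∫_0^3 3*x^6 dx = 6561/7;
    ∫_0^3 22*x^5 dx = 2673;  ∫_0^3 -5*x^4 dx = -243;  ∫_0^3 -6*x^3 dx = -243/2;
    ∫_0^3 10*x^2 dx = 90;  ∫_0^3 -4*x dx = -18;  ∫_0^3 1 dx = 3.
  Sum: 2187 − 19683/4 + 6561/7 + 2673 − 243 − 243/2 + 90 − 18 + 3 = 16437/28.
  ∫_0^3 u'(x)^2 dx = ∫_0^3 (16*x^6 - 72*x^5 + 33*x^4 + 124*x^3 - 24*x + 4) dx. Term by term:
    ∫_0^3 16*x^6 dx = 34992/7;  ∫_0^3 -72*x^5 dx = -8748;  ∫_0^3 33*x^4 dx = 8019/5;
    ∫_0^3 124*x^3 dx = 2511;  ∫_0^3 -24*x dx = -108;  ∫_0^3 4 dx = 12.
  Sum: 34992/7 − 8748 + 8019/5 + 2511 − 108 + 12 = 9438/35.
Adding: ||u||_{H^1}^2 = 16437/28 + 9438/35 = 119937/140.


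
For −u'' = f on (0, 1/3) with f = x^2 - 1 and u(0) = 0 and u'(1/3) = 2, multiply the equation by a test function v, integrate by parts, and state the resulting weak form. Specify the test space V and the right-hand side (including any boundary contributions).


V = {v ∈ H^1(0, 1/3) : v(0) = 0} (test functions vanish at x = 0 where u is specified); weak form: ∫_0^1/3 u'v' dx = ∫_0^1/3 (x^2 - 1) v dx + 2·v(1/3) for all v ∈ V.

Multiply both sides by a test function v and integrate from 0 to 1/3:
  ∫_0^1/3 −u''(x) v(x) dx = ∫_0^1/3 f(x) v(x) dx.
Integrate the LHS by parts once:
  ∫_0^1/3 −u'' v dx = −[u'(x) v(x)]_0^1/3 + ∫_0^1/3 u'(x) v'(x) dx.
Thus ∫_0^1/3 u'(x) v'(x) dx = ∫_0^1/3 f(x) v(x) dx + [u'(x) v(x)]_0^1/3.
Choose V so that boundary terms are either known or forced to vanish.
Mixed BC: u(0) = 0 (Dirichlet) and u'(1/3) = 2 (Neumann). Define V = {v ∈ H^1(0, 1/3) : v(0) = 0}. Then [u' v]_0^1/3 = u'(1/3)·v(1/3) − u'(0)·0 = 2·v(1/3).
Weak formulation: find u (satisfying any essential BC) such that ∫_0^1/3 u'(x) v'(x) dx = ∫_0^1/3 f v dx + 2·v(1/3) for all v ∈ V (Dirichlet at 0 absorbed into V; Neumann datum at x = 1/3 contributes the boundary term).
Substituting f(x) = x^2 - 1, the right-hand side is ∫_0^1/3 (x^2 - 1) v dx + 2·v(1/3).


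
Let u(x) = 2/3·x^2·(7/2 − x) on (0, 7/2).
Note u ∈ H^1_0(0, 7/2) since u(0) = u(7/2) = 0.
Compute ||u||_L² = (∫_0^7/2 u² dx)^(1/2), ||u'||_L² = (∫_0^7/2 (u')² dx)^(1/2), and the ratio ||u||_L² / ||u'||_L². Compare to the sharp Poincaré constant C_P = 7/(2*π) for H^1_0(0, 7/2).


||u||_L² / ||u'||_L² = sqrt(14)/4 < C_P = 7/(2*π).

u(x) = 2/3·x^2·(7/2 − x), so u'(x) = 2*x*(7 - 3*x)/3.
u(x) = 2/3·x^2·(7/2 − x) vanishes at x = 0 and x = 7/2, so u ∈ H^1_0(0, 7/2). Differentiate via the product rule and integrate the resulting polynomials term by term.
  ∫_0^7/2 u² dx = ∫_0^7/2 (4*x^6/9 - 28*x^5/9 + 49*x^4/9) dx. Term by term:
    ∫_0^7/2 4*x^6/9 dx = 117649/288;  ∫_0^7/2 -28*x^5/9 dx = -823543/864;  ∫_0^7/2 49*x^4/9 dx = 823543/1440.
  Sum: 117649/288 − 823543/864 + 823543/1440 = 117649/4320.
  ∫_0^7/2 (u')² dx = ∫_0^7/2 (4*x^4 - 56*x^3/3 + 196*x^2/9) dx. Term by term:
    ∫_0^7/2 4*x^4 dx = 16807/40;  ∫_0^7/2 -56*x^3/3 dx = -16807/24;  ∫_0^7/2 196*x^2/9 dx = 16807/54.
  Sum: 16807/40 − 16807/24 + 16807/54 = 16807/540.
∫_0^7/2 u² dx = 117649/4320, so ||u||_L² = 343*sqrt(30)/360.
∫_0^7/2 (u')² dx = 16807/540, so ||u'||_L² = 49*sqrt(105)/90.
Ratio ||u||_L² / ||u'||_L² = sqrt(14)/4.
Sharp Poincaré constant on H^1_0(0, 7/2) is C_P = L/π = 7/(2*π), achieved by sin(2*π/7·x).
A polynomial bump cannot attain the sharp Poincaré constant (only the first sine eigenfunction does), so the ratio is strictly less than C_P, consistent with ||u||_L² ≤ C_P ||u'||_L².


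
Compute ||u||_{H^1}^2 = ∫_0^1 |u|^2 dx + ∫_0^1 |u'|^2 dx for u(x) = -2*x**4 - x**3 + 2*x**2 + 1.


||u||_{H^1}^2 = 415/63

The H^1 norm (squared) on an interval (0, L) is
  ||u||_{H^1}^2 = ∫_0^L u(x)^2 dx + ∫_0^L u'(x)^2 dx.
Compute u'(x) = -8*x**3 - 3*x**2 + 4*x.
Then u(x)^2 = 4*x**8 + 4*x**7 - 7*x**6 - 4*x**5 - 2*x**3 + 4*x**2 + 1 and u'(x)^2 = 64*x**6 + 48*x**5 - 55*x**4 - 24*x**3 + 16*x**2.
Integrate each monomial from 0 to 1 using ∫_0^1 c·x^n dx = c·1^(n+1)/(n+1):
  ∫_0^1 u(x)^2 dx = ∫_0^1 (4*x^8 + 4*x^7 - 7*x^6 - 4*x^5 - 2*x^3 + 4*x^2 + 1) dx. Term by term:
    ∫_0^1 4*x^8 dx = 4/9;  ∫_0^1 4*x^7 dx = 1/2;  ∫_0^1 -7*x^6 dx = -1;
    ∫_0^1 -4*x^5 dx = -2/3;  ∫_0^1 -2*x^3 dx = -1/2;  ∫_0^1 4*x^2 dx = 4/3;
    ∫_0^1 1 dx = 1.
  Sum: 4/9 + 1/2 − 1 − 2/3 − 1/2 + 4/3 + 1 = 10/9.
  ∫_0^1 u'(x)^2 dx = ∫_0^1 (64*x^6 + 48*x^5 - 55*x^4 - 24*x^3 + 16*x^2) dx. Term by term:
    ∫_0^1 64*x^6 dx = 64/7;  ∫_0^1 48*x^5 dx = 8;  ∫_0^1 -55*x^4 dx = -11;
    ∫_0^1 -24*x^3 dx = -6;  ∫_0^1 16*x^2 dx = 16/3.
  Sum: 64/7 + 8 − 11 − 6 + 16/3 = 115/21.
Adding: ||u||_{H^1}^2 = 10/9 + 115/21 = 415/63.


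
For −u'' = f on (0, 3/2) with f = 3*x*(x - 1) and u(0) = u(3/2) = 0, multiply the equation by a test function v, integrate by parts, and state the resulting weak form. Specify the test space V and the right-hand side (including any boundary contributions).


V = H^1_0(0, 3/2) (so v(0) = v(3/2) = 0); weak form: ∫_0^3/2 u'v' dx = ∫_0^3/2 (3*x*(x - 1)) v dx for all v ∈ V.

Multiply both sides by a test function v and integrate from 0 to 3/2:
  ∫_0^3/2 −u''(x) v(x) dx = ∫_0^3/2 f(x) v(x) dx.
Integrate the LHS by parts once:
  ∫_0^3/2 −u'' v dx = −[u'(x) v(x)]_0^3/2 + ∫_0^3/2 u'(x) v'(x) dx.
Thus ∫_0^3/2 u'(x) v'(x) dx = ∫_0^3/2 f(x) v(x) dx + [u'(x) v(x)]_0^3/2.
Choose V so that boundary terms are either known or forced to vanish.
u is Dirichlet: u(0) = u(3/2) = 0. Let V = H^1_0(0, 3/2); then v(0) = v(3/2) = 0, and [u' v]_0^3/2 = 0.
Weak formulation: find u (satisfying any essential BC) such that ∫_0^3/2 u'(x) v'(x) dx = ∫_0^3/2 f v dx for all v ∈ V.
Substituting f(x) = 3*x*(x - 1), the right-hand side is ∫_0^3/2 (3*x*(x - 1)) v dx.


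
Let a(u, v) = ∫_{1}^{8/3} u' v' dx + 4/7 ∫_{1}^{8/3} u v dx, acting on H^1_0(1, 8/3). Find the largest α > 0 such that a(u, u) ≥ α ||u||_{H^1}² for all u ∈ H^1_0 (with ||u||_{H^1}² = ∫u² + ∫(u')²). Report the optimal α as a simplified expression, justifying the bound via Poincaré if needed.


α = (100 + 63*π^2)/(7*(25 + 9*π^2))

Coercivity of a(·,·) on H^1_0(1, 8/3) means a(u, u) ≥ α ||u||_{H^1}² for every u ∈ H^1_0.
The interval has length L = 5/3, and Poincaré/coercivity depend only on L. Here a(u, u) = ∫(u')² + (4/7)·∫u².
Here 0 < c = 4/7 < 1. The condition a(u,u) ≥ α||u||_{H^1}² reads (1−α)∫(u')² ≥ (α−c)∫u². Any admissible α is ≤ 1 (rapidly oscillating u have ∫u²/∫(u')² → 0), and α = 1 would force 0 ≥ (1−c)∫u², impossible since c < 1; so 1−α > 0. By the sharp Poincaré inequality on H^1_0 of an interval of length L, ∫(u')² ≥ (π/L)²∫u² with equality for the first sine mode sin(π(x−x₀)/L) (x₀ the left endpoint), so the inequality holds for all u iff (1−α)(π/L)² ≥ α − c, i.e. α ≤ ((π/L)² + c)/((π/L)² + 1) = (1 + c(L/π)²)/(1 + (L/π)²). With (π/L)² = 9*π^2/25 and c = 4/7, the largest admissible constant is α = ((π/L)² + c)/((π/L)² + 1).
Simplifying, α = (100 + 63*π^2)/(7*(25 + 9*π^2)).


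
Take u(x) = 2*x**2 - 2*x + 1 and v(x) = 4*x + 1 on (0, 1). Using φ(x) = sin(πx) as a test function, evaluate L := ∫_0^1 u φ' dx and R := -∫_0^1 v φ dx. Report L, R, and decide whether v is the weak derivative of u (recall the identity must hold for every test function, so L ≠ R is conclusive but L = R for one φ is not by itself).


LHS = 0, RHS = -6/π. No, v is not the weak derivative of u.

u(x) = 2*x**2 - 2*x + 1, classical derivative u'(x) = 4*x - 2.
φ(x) = sin(πx), so φ'(x) = π*cos(π*x).
Note φ(0) = φ(1) = 0, so the boundary term u·φ vanishes.
LHS = ∫_0^1 u(x) φ'(x) dx = ∫_0^1 (2*π*x^2*cos(π*x) - 2*π*x*cos(π*x) + π*cos(π*x)) dx. Term by term:
  ∫_0^1 π*cos(π*x) dx = 0;  ∫_0^1 -2*π*x*cos(π*x) dx = 4/π;  ∫_0^1 2*π*x^2*cos(π*x) dx = -4/π.
Sum: 0 + 4/π − 4/π = 0.
So LHS = 0.
∫_0^1 v(x) φ(x) dx = ∫_0^1 (4*x*sin(π*x) + sin(π*x)) dx. Term by term:
  ∫_0^1 4*x*sin(π*x) dx = 4/π;  ∫_0^1 sin(π*x) dx = 2/π.
Sum: 4/π + 2/π = 6/π.
So RHS = -∫_0^1 v(x) φ(x) dx = -6/π.
LHS − RHS = 6/π ≠ 0, so the identity fails.
(For a valid weak derivative the identity must hold for EVERY test function, in particular this one. The failure shows v is NOT the weak derivative of u.)
Correct weak derivative would be u'(x) = 4*x - 2.


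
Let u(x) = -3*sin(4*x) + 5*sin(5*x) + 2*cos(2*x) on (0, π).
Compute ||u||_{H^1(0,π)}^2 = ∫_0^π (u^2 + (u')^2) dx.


||u||_{H^1(0,π)}^2 = 1000/21 + 823*π/2

u'(x) = -4*sin(2*x) - 12*cos(4*x) + 25*cos(5*x).
Expand u² and (u')² and integrate term by term on (0, π), using: for integers n ≥ 1, ∫_0^π sin²(nx) dx = ∫_0^π cos²(nx) dx = π/2; for n ≠ n', ∫_0^π sin(nx)sin(n'x) dx = ∫_0^π cos(nx)cos(n'x) dx = 0; and by product-to-sum, ∫_0^π sin(nx)cos(n'x) dx = ½∫_0^π [sin((n+n')x) + sin((n−n')x)] dx, which is 0 when n+n' is even and 2n/(n²−n'²) when n+n' is odd (it need not vanish on (0, π)).
  u² squared terms: (-3)²·∫sin(4x)² dx = 9·π/2 = 9*π/2;  (2)²·∫cos(2x)² dx = 4·π/2 = 2*π;  (5)²·∫sin(5x)² dx = 25·π/2 = 25*π/2.
  u² cross terms: 2·(-3)·(2)·∫sin(4x)·cos(2x) dx = -12·(0) = 0;  2·(-3)·(5)·∫sin(4x)·sin(5x) dx = -30·(0) = 0;  2·(2)·(5)·∫cos(2x)·sin(5x) dx = 20·(10/21) = 200/21.
  So ∫_0^π u² dx = 9*π/2 + 2*π + 25*π/2 + 0 + 0 + 200/21 = 200/21 + 19*π.
  (u')² squared terms: (-12)²·∫cos(4x)² dx = 144·π/2 = 72*π;  (-4)²·∫sin(2x)² dx = 16·π/2 = 8*π;  (25)²·∫cos(5x)² dx = 625·π/2 = 625*π/2.
  (u')² cross terms: 2·(-12)·(-4)·∫cos(4x)·sin(2x) dx = 96·(0) = 0;  2·(-12)·(25)·∫cos(4x)·cos(5x) dx = -600·(0) = 0;  2·(-4)·(25)·∫sin(2x)·cos(5x) dx = -200·(-4/21) = 800/21.
  So ∫_0^π (u')² dx = 72*π + 8*π + 625*π/2 + 0 + 0 + 800/21 = 800/21 + 785*π/2.
||u||_{H^1}^2 = (200/21 + 19*π) + (800/21 + 785*π/2) = 1000/21 + 823*π/2.


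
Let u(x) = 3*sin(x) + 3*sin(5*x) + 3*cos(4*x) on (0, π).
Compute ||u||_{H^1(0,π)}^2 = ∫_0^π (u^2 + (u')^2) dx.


||u||_{H^1(0,π)}^2 = 1496/5 + 405*π/2

u'(x) = -12*sin(4*x) + 3*cos(x) + 15*cos(5*x).
Expand u² and (u')² and integrate term by term on (0, π), using: for integers n ≥ 1, ∫_0^π sin²(nx) dx = ∫_0^π cos²(nx) dx = π/2; for n ≠ n', ∫_0^π sin(nx)sin(n'x) dx = ∫_0^π cos(nx)cos(n'x) dx = 0; and by product-to-sum, ∫_0^π sin(nx)cos(n'x) dx = ½∫_0^π [sin((n+n')x) + sin((n−n')x)] dx, which is 0 when n+n' is even and 2n/(n²−n'²) when n+n' is odd (it need not vanish on (0, π)).
  u² squared terms: (3)²·∫cos(4x)² dx = 9·π/2 = 9*π/2;  (3)²·∫sin(x)² dx = 9·π/2 = 9*π/2;  (3)²·∫sin(5x)² dx = 9·π/2 = 9*π/2.
  u² cross terms: 2·(3)·(3)·∫cos(4x)·sin(x) dx = 18·(-2/15) = -12/5;  2·(3)·(3)·∫cos(4x)·sin(5x) dx = 18·(10/9) = 20;  2·(3)·(3)·∫sin(x)·sin(5x) dx = 18·(0) = 0.
  So ∫_0^π u² dx = 9*π/2 + 9*π/2 + 9*π/2 − 12/5 + 20 + 0 = 88/5 + 27*π/2.
  (u')² squared terms: (-12)²·∫sin(4x)² dx = 144·π/2 = 72*π;  (3)²·∫cos(x)² dx = 9·π/2 = 9*π/2;  (15)²·∫cos(5x)² dx = 225·π/2 = 225*π/2.
  (u')² cross terms: 2·(-12)·(3)·∫sin(4x)·cos(x) dx = -72·(8/15) = -192/5;  2·(-12)·(15)·∫sin(4x)·cos(5x) dx = -360·(-8/9) = 320;  2·(3)·(15)·∫cos(x)·cos(5x) dx = 90·(0) = 0.
  So ∫_0^π (u')² dx = 72*π + 9*π/2 + 225*π/2 − 192/5 + 320 + 0 = 1408/5 + 189*π.
||u||_{H^1}^2 = (88/5 + 27*π/2) + (1408/5 + 189*π) = 1496/5 + 405*π/2.
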